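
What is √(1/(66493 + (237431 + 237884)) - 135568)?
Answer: I*√2487299215770809/135452 ≈ 368.2*I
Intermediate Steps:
√(1/(66493 + (237431 + 237884)) - 135568) = √(1/(66493 + 475315) - 135568) = √(1/541808 - 135568) = √(-73451826943/541808) = I*√2487299215770809/135452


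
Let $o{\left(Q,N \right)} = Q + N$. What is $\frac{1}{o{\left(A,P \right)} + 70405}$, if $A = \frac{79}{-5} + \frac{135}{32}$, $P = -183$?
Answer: $\frac{160}{11233667} \approx 1.4243 \cdot 10^{-5}$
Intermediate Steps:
$A = - \frac{1853}{160}$ ($A = 79 \left(- \frac{1}{5}\right) + 135 \cdot \frac{1}{32} = - \frac{79}{5} + \frac{135}{32} = - \frac{1853}{160} \approx -11.581$)
$o{\left(Q,N \right)} = N + Q$
$\frac{1}{o{\left(A,P \right)} + 70405} = \frac{1}{\left(-183 - \frac{1853}{160}\right) + 70405} = \frac{1}{- \frac{31133}{160} + 70405} = \frac{1}{\frac{11233667}{160}} = \frac{160}{11233667}$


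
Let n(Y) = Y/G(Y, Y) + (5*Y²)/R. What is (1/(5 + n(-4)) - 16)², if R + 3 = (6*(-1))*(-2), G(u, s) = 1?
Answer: 2002225/7921 ≈ 252.77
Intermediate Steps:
R = 9 (R = -3 + (6*(-1))*(-2) = -3 - 6*(-2) = -3 + 12 = 9)
n(Y) = Y + 5*Y²/9 (n(Y) = Y/1 + (5*Y²)/9 = Y*1 + (5*Y²)*(⅑) = Y + 5*Y²/9)
(1/(5 + n(-4)) - 16)² = (1/(5 + (⅑)*(-4)*(9 + 5*(-4))) - 16)² = (1/(5 + (⅑)*(-4)*(9 - 20)) - 16)² = (1/(5 + (⅑)*(-4)*(-11)) - 16)² = (1/(5 + 44/9) - 16)² = (1/(89/9) - 16)² = (9/89 - 16)² = (-1415/89)² = 2002225/7921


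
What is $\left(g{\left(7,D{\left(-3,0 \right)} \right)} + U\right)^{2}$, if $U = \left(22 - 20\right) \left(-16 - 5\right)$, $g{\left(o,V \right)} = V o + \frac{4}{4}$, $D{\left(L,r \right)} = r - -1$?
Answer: $1156$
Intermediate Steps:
$D{\left(L,r \right)} = 1 + r$ ($D{\left(L,r \right)} = r + 1 = 1 + r$)
$g{\left(o,V \right)} = 1 + V o$ ($g{\left(o,V \right)} = V o + 4 \cdot \frac{1}{4} = V o + 1 = 1 + V o$)
$U = -42$ ($U = 2 \left(-21\right) = -42$)
$\left(g{\left(7,D{\left(-3,0 \right)} \right)} + U\right)^{2} = \left(\left(1 + \left(1 + 0\right) 7\right) - 42\right)^{2} = \left(\left(1 + 1 \cdot 7\right) - 42\right)^{2} = \left(\left(1 + 7\right) - 42\right)^{2} = \left(8 - 42\right)^{2} = \left(-34\right)^{2} = 1156$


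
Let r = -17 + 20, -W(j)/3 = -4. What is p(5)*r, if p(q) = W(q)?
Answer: 36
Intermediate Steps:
W(j) = 12 (W(j) = -3*(-4) = 12)
p(q) = 12
r = 3
p(5)*r = 12*3 = 36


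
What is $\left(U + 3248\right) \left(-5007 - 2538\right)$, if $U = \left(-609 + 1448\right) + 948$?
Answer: $-37989075$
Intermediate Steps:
$U = 1787$ ($U = 839 + 948 = 1787$)
$\left(U + 3248\right) \left(-5007 - 2538\right) = \left(1787 + 3248\right) \left(-5007 - 2538\right) = 5035 \left(-7545\right) = -37989075$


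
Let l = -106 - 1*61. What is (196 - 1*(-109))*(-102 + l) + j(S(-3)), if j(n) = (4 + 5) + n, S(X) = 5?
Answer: -82031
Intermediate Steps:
j(n) = 9 + n
l = -167 (l = -106 - 61 = -167)
(196 - 1*(-109))*(-102 + l) + j(S(-3)) = (196 - 1*(-109))*(-102 - 167) + (9 + 5) = (196 + 109)*(-269) + 14 = 305*(-269) + 14 = -82045 + 14 = -82031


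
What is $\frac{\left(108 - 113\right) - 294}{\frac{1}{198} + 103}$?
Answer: $- \frac{59202}{20395} \approx -2.9028$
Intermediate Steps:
$\frac{\left(108 - 113\right) - 294}{\frac{1}{198} + 103} = \frac{-5 - 294}{\frac{1}{198} + 103} = - \frac{299}{\frac{20395}{198}} = \left(-299\right) \frac{198}{20395} = - \frac{59202}{20395}$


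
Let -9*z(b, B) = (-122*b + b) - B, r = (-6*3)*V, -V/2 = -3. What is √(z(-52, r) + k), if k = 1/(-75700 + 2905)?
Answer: I*√3768257512795/72795 ≈ 26.667*I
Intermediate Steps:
V = 6 (V = -2*(-3) = 6)
r = -108 (r = -6*3*6 = -18*6 = -108)
k = -1/72795 (k = 1/(-72795) = -1/72795 ≈ -1.3737e-5)
z(b, B) = B/9 + 121*b/9 (z(b, B) = -((-122*b + b) - B)/9 = -(-121*b - B)/9 = -(-B - 121*b)/9 = B/9 + 121*b/9)
√(z(-52, r) + k) = √(((⅑)*(-108) + (121/9)*(-52)) - 1/72795) = √((-12 - 6292/9) - 1/72795) = √(-6400/9 - 1/72795) = √(-155296003/218385) = I*√3768257512795/72795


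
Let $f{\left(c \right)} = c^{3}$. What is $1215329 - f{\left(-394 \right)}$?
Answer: $62378313$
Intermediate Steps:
$1215329 - f{\left(-394 \right)} = 1215329 - \left(-394\right)^{3} = 1215329 - -61162984 = 1215329 + 61162984 = 62378313$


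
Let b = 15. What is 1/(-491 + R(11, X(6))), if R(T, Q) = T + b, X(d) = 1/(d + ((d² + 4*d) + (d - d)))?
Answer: -1/465 ≈ -0.0021505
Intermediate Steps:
X(d) = 1/(d² + 5*d) (X(d) = 1/(d + ((d² + 4*d) + 0)) = 1/(d + (d² + 4*d)) = 1/(d² + 5*d))
R(T, Q) = 15 + T (R(T, Q) = T + 15 = 15 + T)
1/(-491 + R(11, X(6))) = 1/(-491 + (15 + 11)) = 1/(-491 + 26) = 1/(-465) = -1/465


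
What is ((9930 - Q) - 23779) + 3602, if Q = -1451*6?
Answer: -1541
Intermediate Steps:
Q = -8706
((9930 - Q) - 23779) + 3602 = ((9930 - 1*(-8706)) - 23779) + 3602 = ((9930 + 8706) - 23779) + 3602 = (18636 - 23779) + 3602 = -5143 + 3602 = -1541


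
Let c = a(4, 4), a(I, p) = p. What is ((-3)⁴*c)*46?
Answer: 14904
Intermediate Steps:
c = 4
((-3)⁴*c)*46 = ((-3)⁴*4)*46 = (81*4)*46 = 324*46 = 14904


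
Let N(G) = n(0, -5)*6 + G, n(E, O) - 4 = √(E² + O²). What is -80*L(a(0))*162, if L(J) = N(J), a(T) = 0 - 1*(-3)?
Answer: -738720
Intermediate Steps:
n(E, O) = 4 + √(E² + O²)
a(T) = 3 (a(T) = 0 + 3 = 3)
N(G) = 54 + G (N(G) = (4 + √(0² + (-5)²))*6 + G = (4 + √(0 + 25))*6 + G = (4 + √25)*6 + G = (4 + 5)*6 + G = 9*6 + G = 54 + G)
L(J) = 54 + J
-80*L(a(0))*162 = -80*(54 + 3)*162 = -80*57*162 = -4560*162 = -738720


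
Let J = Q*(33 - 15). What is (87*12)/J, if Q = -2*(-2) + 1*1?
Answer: 58/5 ≈ 11.600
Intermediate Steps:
Q = 5 (Q = 4 + 1 = 5)
J = 90 (J = 5*(33 - 15) = 5*18 = 90)
(87*12)/J = (87*12)/90 = 1044*(1/90) = 58/5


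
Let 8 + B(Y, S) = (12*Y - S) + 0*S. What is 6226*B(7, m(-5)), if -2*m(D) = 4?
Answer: 485628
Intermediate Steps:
m(D) = -2 (m(D) = -½*4 = -2)
B(Y, S) = -8 - S + 12*Y (B(Y, S) = -8 + ((12*Y - S) + 0*S) = -8 + ((-S + 12*Y) + 0) = -8 + (-S + 12*Y) = -8 - S + 12*Y)
6226*B(7, m(-5)) = 6226*(-8 - 1*(-2) + 12*7) = 6226*(-8 + 2 + 84) = 6226*78 = 485628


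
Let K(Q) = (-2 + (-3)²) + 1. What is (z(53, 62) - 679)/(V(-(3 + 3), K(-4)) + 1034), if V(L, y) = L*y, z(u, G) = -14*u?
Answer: -49/34 ≈ -1.4412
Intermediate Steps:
K(Q) = 8 (K(Q) = (-2 + 9) + 1 = 7 + 1 = 8)
(z(53, 62) - 679)/(V(-(3 + 3), K(-4)) + 1034) = (-14*53 - 679)/(-(3 + 3)*8 + 1034) = (-742 - 679)/(-1*6*8 + 1034) = -1421/(-6*8 + 1034) = -1421/(-48 + 1034) = -1421/986 = -1421*1/986 = -49/34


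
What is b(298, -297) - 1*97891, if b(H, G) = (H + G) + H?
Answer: -97592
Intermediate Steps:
b(H, G) = G + 2*H (b(H, G) = (G + H) + H = G + 2*H)
b(298, -297) - 1*97891 = (-297 + 2*298) - 1*97891 = (-297 + 596) - 97891 = 299 - 97891 = -97592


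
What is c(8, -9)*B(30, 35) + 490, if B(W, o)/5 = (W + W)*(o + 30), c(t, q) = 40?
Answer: 780490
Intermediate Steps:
B(W, o) = 10*W*(30 + o) (B(W, o) = 5*((W + W)*(o + 30)) = 5*((2*W)*(30 + o)) = 5*(2*W*(30 + o)) = 10*W*(30 + o))
c(8, -9)*B(30, 35) + 490 = 40*(10*30*(30 + 35)) + 490 = 40*(10*30*65) + 490 = 40*19500 + 490 = 780000 + 490 = 780490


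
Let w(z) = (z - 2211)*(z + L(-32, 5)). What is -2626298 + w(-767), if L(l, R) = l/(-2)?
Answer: -389820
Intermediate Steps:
L(l, R) = -l/2 (L(l, R) = l*(-1/2) = -l/2)
w(z) = (-2211 + z)*(16 + z) (w(z) = (z - 2211)*(z - 1/2*(-32)) = (-2211 + z)*(z + 16) = (-2211 + z)*(16 + z))
-2626298 + w(-767) = -2626298 + (-35376 + (-767)**2 - 2195*(-767)) = -2626298 + (-35376 + 588289 + 1683565) = -2626298 + 2236478 = -389820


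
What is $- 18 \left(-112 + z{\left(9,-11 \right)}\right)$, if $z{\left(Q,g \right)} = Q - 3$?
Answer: $1908$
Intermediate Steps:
$z{\left(Q,g \right)} = -3 + Q$
$- 18 \left(-112 + z{\left(9,-11 \right)}\right) = - 18 \left(-112 + \left(-3 + 9\right)\right) = - 18 \left(-112 + 6\right) = \left(-18\right) \left(-106\right) = 1908$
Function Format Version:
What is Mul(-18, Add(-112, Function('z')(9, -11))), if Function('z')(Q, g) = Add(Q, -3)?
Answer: 1908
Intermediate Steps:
Function('z')(Q, g) = Add(-3, Q)
Mul(-18, Add(-112, Function('z')(9, -11))) = Mul(-18, Add(-112, Add(-3, 9))) = Mul(-18, Add(-112, 6)) = Mul(-18, -106) = 1908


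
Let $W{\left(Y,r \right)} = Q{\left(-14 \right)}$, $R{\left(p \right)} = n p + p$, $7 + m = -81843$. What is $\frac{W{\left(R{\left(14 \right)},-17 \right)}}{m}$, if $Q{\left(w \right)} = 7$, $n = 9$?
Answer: $- \frac{7}{81850} \approx -8.5522 \cdot 10^{-5}$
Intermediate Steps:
$m = -81850$ ($m = -7 - 81843 = -81850$)
$R{\left(p \right)} = 10 p$ ($R{\left(p \right)} = 9 p + p = 10 p$)
$W{\left(Y,r \right)} = 7$
$\frac{W{\left(R{\left(14 \right)},-17 \right)}}{m} = \frac{7}{-81850} = 7 \left(- \frac{1}{81850}\right) = - \frac{7}{81850}$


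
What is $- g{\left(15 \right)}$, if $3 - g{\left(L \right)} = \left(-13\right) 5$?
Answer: $-68$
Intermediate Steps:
$g{\left(L \right)} = 68$ ($g{\left(L \right)} = 3 - \left(-13\right) 5 = 3 - -65 = 3 + 65 = 68$)
$- g{\left(15 \right)} = \left(-1\right) 68 = -68$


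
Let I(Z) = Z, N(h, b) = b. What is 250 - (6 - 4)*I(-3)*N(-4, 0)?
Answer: 250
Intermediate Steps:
250 - (6 - 4)*I(-3)*N(-4, 0) = 250 - (6 - 4)*(-3)*0 = 250 - 2*(-3)*0 = 250 - (-6)*0 = 250 - 1*0 = 250 + 0 = 250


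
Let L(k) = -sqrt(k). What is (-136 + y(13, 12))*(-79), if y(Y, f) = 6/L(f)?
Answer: 10744 + 79*sqrt(3) ≈ 10881.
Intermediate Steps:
y(Y, f) = -6/sqrt(f) (y(Y, f) = 6/((-sqrt(f))) = 6*(-1/sqrt(f)) = -6/sqrt(f))
(-136 + y(13, 12))*(-79) = (-136 - sqrt(3))*(-79) = 10744 + 79*sqrt(3)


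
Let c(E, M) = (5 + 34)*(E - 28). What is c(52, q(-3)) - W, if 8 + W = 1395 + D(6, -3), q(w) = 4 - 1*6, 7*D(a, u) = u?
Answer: -3154/7 ≈ -450.57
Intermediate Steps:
D(a, u) = u/7
q(w) = -2 (q(w) = 4 - 6 = -2)
c(E, M) = -1092 + 39*E (c(E, M) = 39*(-28 + E) = -1092 + 39*E)
W = 9706/7 (W = -8 + (1395 + (⅐)*(-3)) = -8 + (1395 - 3/7) = -8 + 9762/7 = 9706/7 ≈ 1386.6)
c(52, q(-3)) - W = (-1092 + 39*52) - 1*9706/7 = (-1092 + 2028) - 9706/7 = 936 - 9706/7 = -3154/7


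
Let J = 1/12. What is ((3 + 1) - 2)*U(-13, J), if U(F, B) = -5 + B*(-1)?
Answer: -61/6 ≈ -10.167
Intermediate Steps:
J = 1/12 ≈ 0.083333
U(F, B) = -5 - B
((3 + 1) - 2)*U(-13, J) = ((3 + 1) - 2)*(-5 - 1*1/12) = (4 - 2)*(-5 - 1/12) = 2*(-61/12) = -61/6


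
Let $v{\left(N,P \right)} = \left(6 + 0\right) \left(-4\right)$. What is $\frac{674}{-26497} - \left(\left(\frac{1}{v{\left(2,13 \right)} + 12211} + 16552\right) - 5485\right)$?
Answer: $- \frac{3573752138448}{322918939} \approx -11067.0$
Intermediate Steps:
$v{\left(N,P \right)} = -24$ ($v{\left(N,P \right)} = 6 \left(-4\right) = -24$)
$\frac{674}{-26497} - \left(\left(\frac{1}{v{\left(2,13 \right)} + 12211} + 16552\right) - 5485\right) = \frac{674}{-26497} - \left(\left(\frac{1}{-24 + 12211} + 16552\right) - 5485\right) = 674 \left(- \frac{1}{26497}\right) - \left(\left(\frac{1}{12187} + 16552\right) - 5485\right) = - \frac{674}{26497} - \left(\left(\frac{1}{12187} + 16552\right) - 5485\right) = - \frac{674}{26497} - \left(\frac{201719225}{12187} - 5485\right) = - \frac{674}{26497} - \frac{134873530}{12187} = - \frac{3573752138448}{322918939}$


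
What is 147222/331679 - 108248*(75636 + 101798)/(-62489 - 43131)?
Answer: 1592633213083442/8757983995 ≈ 1.8185e+5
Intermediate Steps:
147222/331679 - 108248*(75636 + 101798)/(-62489 - 43131) = 147222*(1/331679) - 108248/((-105620/177434)) = 147222/331679 - 108248/((-105620*1/177434)) = 147222/331679 - 108248/(-52810/88717) = 147222/331679 - 108248*(-88717/52810) = 147222/331679 + 4801718908/26405 = 1592633213083442/8757983995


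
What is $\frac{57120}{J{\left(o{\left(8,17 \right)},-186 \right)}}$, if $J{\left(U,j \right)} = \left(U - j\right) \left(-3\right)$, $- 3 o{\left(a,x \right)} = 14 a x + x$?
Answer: $\frac{57120}{1363} \approx 41.908$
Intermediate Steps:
$o{\left(a,x \right)} = - \frac{x}{3} - \frac{14 a x}{3}$ ($o{\left(a,x \right)} = - \frac{14 a x + x}{3} = - \frac{x + 14 a x}{3} = - \frac{x}{3} - \frac{14 a x}{3}$)
$J{\left(U,j \right)} = - 3 U + 3 j$
$\frac{57120}{J{\left(o{\left(8,17 \right)},-186 \right)}} = \frac{57120}{- 3 \left(\left(- \frac{1}{3}\right) 17 \left(1 + 14 \cdot 8\right)\right) + 3 \left(-186\right)} = \frac{57120}{- 3 \left(\left(- \frac{1}{3}\right) 17 \left(1 + 112\right)\right) - 558} = \frac{57120}{- 3 \left(\left(- \frac{1}{3}\right) 17 \cdot 113\right) - 558} = \frac{57120}{\left(-3\right) \left(- \frac{1921}{3}\right) - 558} = \frac{57120}{1921 - 558} = \frac{57120}{1363}$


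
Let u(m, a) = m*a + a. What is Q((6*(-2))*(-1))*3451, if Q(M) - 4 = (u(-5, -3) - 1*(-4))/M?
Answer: 55216/3 ≈ 18405.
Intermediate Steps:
u(m, a) = a + a*m (u(m, a) = a*m + a = a + a*m)
Q(M) = 4 + 16/M (Q(M) = 4 + (-3*(1 - 5) - 1*(-4))/M = 4 + (-3*(-4) + 4)/M = 4 + (12 + 4)/M = 4 + 16/M)
Q((6*(-2))*(-1))*3451 = (4 + 16/(((6*(-2))*(-1))))*3451 = (4 + 16/((-12*(-1))))*3451 = (4 + 16/12)*3451 = (4 + 16*(1/12))*3451 = (4 + 4/3)*3451 = (16/3)*3451 = 55216/3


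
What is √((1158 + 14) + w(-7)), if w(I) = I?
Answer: √1165 ≈ 34.132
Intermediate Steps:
√((1158 + 14) + w(-7)) = √((1158 + 14) - 7) = √(1172 - 7) = √1165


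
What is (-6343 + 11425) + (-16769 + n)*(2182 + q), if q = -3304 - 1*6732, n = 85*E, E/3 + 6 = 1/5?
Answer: 143324874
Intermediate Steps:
E = -87/5 (E = -18 + 3/5 = -87/5 ≈ -17.400)
n = -1479 (n = 85*(-87/5) = -1479)
q = -10036 (q = -3304 - 6732 = -10036)
(-6343 + 11425) + (-16769 + n)*(2182 + q) = (-6343 + 11425) + (-16769 - 1479)*(2182 - 10036) = 5082 - 18248*(-7854) = 5082 + 143319792 = 143324874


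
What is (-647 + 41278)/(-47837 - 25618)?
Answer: -40631/73455 ≈ -0.55314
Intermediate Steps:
(-647 + 41278)/(-47837 - 25618) = 40631/(-73455) = 40631*(-1/73455) = -40631/73455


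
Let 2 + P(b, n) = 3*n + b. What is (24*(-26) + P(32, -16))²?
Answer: 412164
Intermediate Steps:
P(b, n) = -2 + b + 3*n (P(b, n) = -2 + (3*n + b) = -2 + (b + 3*n) = -2 + b + 3*n)
(24*(-26) + P(32, -16))² = (24*(-26) + (-2 + 32 + 3*(-16)))² = (-624 + (-2 + 32 - 48))² = (-624 - 18)² = (-642)² = 412164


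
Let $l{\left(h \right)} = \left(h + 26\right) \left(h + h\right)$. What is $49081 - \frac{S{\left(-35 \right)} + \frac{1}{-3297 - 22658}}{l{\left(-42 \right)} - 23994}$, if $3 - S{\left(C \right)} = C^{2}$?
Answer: $\frac{9617914457913}{195960250} \approx 49081.0$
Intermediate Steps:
$S{\left(C \right)} = 3 - C^{2}$
$l{\left(h \right)} = 2 h \left(26 + h\right)$ ($l{\left(h \right)} = \left(26 + h\right) 2 h = 2 h \left(26 + h\right)$)
$49081 - \frac{S{\left(-35 \right)} + \frac{1}{-3297 - 22658}}{l{\left(-42 \right)} - 23994} = 49081 - \frac{\left(3 - \left(-35\right)^{2}\right) + \frac{1}{-3297 - 22658}}{2 \left(-42\right) \left(26 - 42\right) - 23994} = 49081 - \frac{\left(3 - 1225\right) + \frac{1}{-25955}}{2 \left(-42\right) \left(-16\right) - 23994} = 49081 - \frac{\left(3 - 1225\right) - \frac{1}{25955}}{1344 - 23994} = 49081 - \frac{-1222 - \frac{1}{25955}}{-22650} = 49081 - \left(- \frac{31717011}{25955}\right) \left(- \frac{1}{22650}\right) = 49081 - \frac{10572337}{195960250} = \frac{9617914457913}{195960250}$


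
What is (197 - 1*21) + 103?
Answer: 279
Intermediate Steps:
(197 - 1*21) + 103 = (197 - 21) + 103 = 176 + 103 = 279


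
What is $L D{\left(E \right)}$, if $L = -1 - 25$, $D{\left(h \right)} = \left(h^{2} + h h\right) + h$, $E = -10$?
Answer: $-4940$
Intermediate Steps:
$D{\left(h \right)} = h + 2 h^{2}$ ($D{\left(h \right)} = \left(h^{2} + h^{2}\right) + h = 2 h^{2} + h = h + 2 h^{2}$)
$L = -26$ ($L = -1 - 25 = -26$)
$L D{\left(E \right)} = - 26 \left(- 10 \left(1 + 2 \left(-10\right)\right)\right) = - 26 \left(- 10 \left(1 - 20\right)\right) = - 26 \left(\left(-10\right) \left(-19\right)\right) = \left(-26\right) 190 = -4940$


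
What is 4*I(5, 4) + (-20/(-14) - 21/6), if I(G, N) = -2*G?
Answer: -589/14 ≈ -42.071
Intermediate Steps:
4*I(5, 4) + (-20/(-14) - 21/6) = 4*(-2*5) + (-20/(-14) - 21/6) = 4*(-10) + (-20*(-1/14) - 21*⅙) = -40 + (10/7 - 7/2) = -40 - 29/14 = -589/14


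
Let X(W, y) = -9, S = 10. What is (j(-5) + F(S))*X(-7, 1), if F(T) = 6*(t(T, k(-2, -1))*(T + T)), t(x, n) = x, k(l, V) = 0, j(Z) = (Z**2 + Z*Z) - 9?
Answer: -11169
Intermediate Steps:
j(Z) = -9 + 2*Z**2 (j(Z) = (Z**2 + Z**2) - 9 = 2*Z**2 - 9 = -9 + 2*Z**2)
F(T) = 12*T**2 (F(T) = 6*(T*(T + T)) = 6*(T*(2*T)) = 6*(2*T**2) = 12*T**2)
(j(-5) + F(S))*X(-7, 1) = ((-9 + 2*(-5)**2) + 12*10**2)*(-9) = ((-9 + 2*25) + 12*100)*(-9) = ((-9 + 50) + 1200)*(-9) = (41 + 1200)*(-9) = 1241*(-9) = -11169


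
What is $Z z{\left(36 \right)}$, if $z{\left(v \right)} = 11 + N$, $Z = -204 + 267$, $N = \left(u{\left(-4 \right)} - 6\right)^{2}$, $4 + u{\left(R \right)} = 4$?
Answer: $2961$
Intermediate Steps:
$u{\left(R \right)} = 0$ ($u{\left(R \right)} = -4 + 4 = 0$)
$N = 36$ ($N = \left(0 - 6\right)^{2} = \left(-6\right)^{2} = 36$)
$Z = 63$
$z{\left(v \right)} = 47$ ($z{\left(v \right)} = 11 + 36 = 47$)
$Z z{\left(36 \right)} = 63 \cdot 47 = 2961$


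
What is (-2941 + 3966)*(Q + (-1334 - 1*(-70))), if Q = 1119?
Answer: -148625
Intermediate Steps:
(-2941 + 3966)*(Q + (-1334 - 1*(-70))) = (-2941 + 3966)*(1119 + (-1334 - 1*(-70))) = 1025*(1119 + (-1334 + 70)) = 1025*(1119 - 1264) = 1025*(-145) = -148625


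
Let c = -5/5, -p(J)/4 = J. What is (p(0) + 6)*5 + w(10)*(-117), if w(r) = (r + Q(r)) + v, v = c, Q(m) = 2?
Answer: -1257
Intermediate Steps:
p(J) = -4*J
c = -1 (c = -5*⅕ = -1)
v = -1
w(r) = 1 + r (w(r) = (r + 2) - 1 = (2 + r) - 1 = 1 + r)
(p(0) + 6)*5 + w(10)*(-117) = (-4*0 + 6)*5 + (1 + 10)*(-117) = (0 + 6)*5 + 11*(-117) = 6*5 - 1287 = 30 - 1287 = -1257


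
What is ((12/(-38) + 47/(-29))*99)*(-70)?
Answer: 7394310/551 ≈ 13420.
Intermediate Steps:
((12/(-38) + 47/(-29))*99)*(-70) = ((12*(-1/38) + 47*(-1/29))*99)*(-70) = ((-6/19 - 47/29)*99)*(-70) = -1067/551*99*(-70) = -105633/551*(-70) = 7394310/551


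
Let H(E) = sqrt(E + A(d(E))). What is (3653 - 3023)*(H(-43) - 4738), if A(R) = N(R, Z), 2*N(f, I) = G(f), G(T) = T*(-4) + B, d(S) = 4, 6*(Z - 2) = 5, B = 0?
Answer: -2984940 + 630*I*sqrt(51) ≈ -2.9849e+6 + 4499.1*I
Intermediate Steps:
Z = 17/6 (Z = 2 + (1/6)*5 = 2 + 5/6 = 17/6 ≈ 2.8333)
G(T) = -4*T (G(T) = T*(-4) + 0 = -4*T + 0 = -4*T)
N(f, I) = -2*f (N(f, I) = (-4*f)/2 = -2*f)
A(R) = -2*R
H(E) = sqrt(-8 + E) (H(E) = sqrt(E - 2*4) = sqrt(E - 8) = sqrt(-8 + E))
(3653 - 3023)*(H(-43) - 4738) = (3653 - 3023)*(sqrt(-8 - 43) - 4738) = 630*(sqrt(-51) - 4738) = 630*(I*sqrt(51) - 4738) = 630*(-4738 + I*sqrt(51)) = -2984940 + 630*I*sqrt(51)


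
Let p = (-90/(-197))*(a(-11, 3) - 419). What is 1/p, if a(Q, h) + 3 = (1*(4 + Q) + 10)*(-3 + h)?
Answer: -197/37980 ≈ -0.0051869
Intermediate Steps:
a(Q, h) = -3 + (-3 + h)*(14 + Q) (a(Q, h) = -3 + (1*(4 + Q) + 10)*(-3 + h) = -3 + ((4 + Q) + 10)*(-3 + h) = -3 + (14 + Q)*(-3 + h) = -3 + (-3 + h)*(14 + Q))
p = -37980/197 (p = (-90/(-197))*((-45 - 3*(-11) + 14*3 - 11*3) - 419) = (-90*(-1/197))*((-45 + 33 + 42 - 33) - 419) = 90*(-3 - 419)/197 = (90/197)*(-422) = -37980/197 ≈ -192.79)
1/p = 1/(-37980/197) = -197/37980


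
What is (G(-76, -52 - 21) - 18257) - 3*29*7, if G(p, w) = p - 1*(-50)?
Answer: -18892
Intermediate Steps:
G(p, w) = 50 + p (G(p, w) = p + 50 = 50 + p)
(G(-76, -52 - 21) - 18257) - 3*29*7 = ((50 - 76) - 18257) - 3*29*7 = (-26 - 18257) - 87*7 = -18283 - 609 = -18892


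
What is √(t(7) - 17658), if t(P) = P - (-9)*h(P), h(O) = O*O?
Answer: I*√17210 ≈ 131.19*I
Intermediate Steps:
h(O) = O²
t(P) = P + 9*P² (t(P) = P - (-9)*P² = P + 9*P²)
√(t(7) - 17658) = √(7*(1 + 9*7) - 17658) = √(7*(1 + 63) - 17658) = √(7*64 - 17658) = √(448 - 17658) = √(-17210) = I*√17210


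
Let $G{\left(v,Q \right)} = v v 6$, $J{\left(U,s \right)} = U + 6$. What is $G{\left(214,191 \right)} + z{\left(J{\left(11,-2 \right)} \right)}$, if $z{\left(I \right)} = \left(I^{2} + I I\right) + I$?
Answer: $275371$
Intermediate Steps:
$J{\left(U,s \right)} = 6 + U$
$z{\left(I \right)} = I + 2 I^{2}$ ($z{\left(I \right)} = \left(I^{2} + I^{2}\right) + I = 2 I^{2} + I = I + 2 I^{2}$)
$G{\left(v,Q \right)} = 6 v^{2}$ ($G{\left(v,Q \right)} = v^{2} \cdot 6 = 6 v^{2}$)
$G{\left(214,191 \right)} + z{\left(J{\left(11,-2 \right)} \right)} = 6 \cdot 214^{2} + \left(6 + 11\right) \left(1 + 2 \left(6 + 11\right)\right) = 6 \cdot 45796 + 17 \left(1 + 2 \cdot 17\right) = 274776 + 17 \left(1 + 34\right) = 274776 + 17 \cdot 35 = 274776 + 595 = 275371$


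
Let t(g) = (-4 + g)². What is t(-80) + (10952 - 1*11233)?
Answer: 6775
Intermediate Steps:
t(-80) + (10952 - 1*11233) = (-4 - 80)² + (10952 - 1*11233) = (-84)² + (10952 - 11233) = 7056 - 281 = 6775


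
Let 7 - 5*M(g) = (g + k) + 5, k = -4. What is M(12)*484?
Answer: -2904/5 ≈ -580.80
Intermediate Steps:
M(g) = 6/5 - g/5 (M(g) = 7/5 - ((g - 4) + 5)/5 = 7/5 - ((-4 + g) + 5)/5 = 7/5 - (1 + g)/5 = 7/5 + (-⅕ - g/5) = 6/5 - g/5)
M(12)*484 = (6/5 - ⅕*12)*484 = (6/5 - 12/5)*484 = -6/5*484 = -2904/5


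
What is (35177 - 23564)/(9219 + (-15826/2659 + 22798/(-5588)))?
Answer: 28758611266/22805230363 ≈ 1.2611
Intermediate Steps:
(35177 - 23564)/(9219 + (-15826/2659 + 22798/(-5588))) = 11613/(9219 + (-15826*1/2659 + 22798*(-1/5588))) = 11613/(9219 + (-15826/2659 - 11399/2794)) = 11613/(9219 - 74527785/7429246) = 11613/(68415691089/7429246) = 11613*(7429246/68415691089) = 28758611266/22805230363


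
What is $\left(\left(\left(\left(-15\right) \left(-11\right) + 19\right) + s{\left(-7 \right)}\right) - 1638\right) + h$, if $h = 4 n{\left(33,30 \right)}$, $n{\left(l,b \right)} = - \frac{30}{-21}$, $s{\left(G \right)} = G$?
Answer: $- \frac{10187}{7} \approx -1455.3$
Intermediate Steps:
$n{\left(l,b \right)} = \frac{10}{7}$ ($n{\left(l,b \right)} = \left(-30\right) \left(- \frac{1}{21}\right) = \frac{10}{7}$)
$h = \frac{40}{7}$ ($h = 4 \cdot \frac{10}{7} = \frac{40}{7} \approx 5.7143$)
$\left(\left(\left(\left(-15\right) \left(-11\right) + 19\right) + s{\left(-7 \right)}\right) - 1638\right) + h = \left(\left(\left(\left(-15\right) \left(-11\right) + 19\right) - 7\right) - 1638\right) + \frac{40}{7} = \left(\left(\left(165 + 19\right) - 7\right) - 1638\right) + \frac{40}{7} = \left(\left(184 - 7\right) - 1638\right) + \frac{40}{7} = \left(177 - 1638\right) + \frac{40}{7} = -1461 + \frac{40}{7} = - \frac{10187}{7}$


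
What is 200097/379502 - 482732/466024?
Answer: -5621734696/11053565003 ≈ -0.50859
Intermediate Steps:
200097/379502 - 482732/466024 = 200097*(1/379502) - 482732*1/466024 = 200097/379502 - 120683/116506 = -5621734696/11053565003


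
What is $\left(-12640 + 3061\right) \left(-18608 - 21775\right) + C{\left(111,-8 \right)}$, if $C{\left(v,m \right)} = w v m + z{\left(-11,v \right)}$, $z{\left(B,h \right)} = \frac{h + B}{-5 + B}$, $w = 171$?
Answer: $\frac{1546707611}{4} \approx 3.8668 \cdot 10^{8}$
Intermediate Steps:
$z{\left(B,h \right)} = \frac{B + h}{-5 + B}$
$C{\left(v,m \right)} = \frac{11}{16} - \frac{v}{16} + 171 m v$ ($C{\left(v,m \right)} = 171 v m + \frac{-11 + v}{-5 - 11} = 171 m v + \frac{-11 + v}{-16} = 171 m v - \frac{-11 + v}{16} = 171 m v - \left(- \frac{11}{16} + \frac{v}{16}\right) = \frac{11}{16} - \frac{v}{16} + 171 m v$)
$\left(-12640 + 3061\right) \left(-18608 - 21775\right) + C{\left(111,-8 \right)} = \left(-12640 + 3061\right) \left(-18608 - 21775\right) + \left(\frac{11}{16} - \frac{111}{16} + 171 \left(-8\right) 111\right) = \left(-9579\right) \left(-40383\right) - \frac{607417}{4} = 386828757 - \frac{607417}{4} = \frac{1546707611}{4}$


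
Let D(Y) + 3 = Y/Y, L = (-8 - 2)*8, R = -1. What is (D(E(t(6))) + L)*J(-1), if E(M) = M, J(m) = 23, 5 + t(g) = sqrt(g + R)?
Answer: -1886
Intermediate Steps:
t(g) = -5 + sqrt(-1 + g) (t(g) = -5 + sqrt(g - 1) = -5 + sqrt(-1 + g))
L = -80 (L = -10*8 = -80)
D(Y) = -2 (D(Y) = -3 + Y/Y = -3 + 1 = -2)
(D(E(t(6))) + L)*J(-1) = (-2 - 80)*23 = -82*23 = -1886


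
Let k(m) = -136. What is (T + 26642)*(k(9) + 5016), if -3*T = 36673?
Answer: 211074640/3 ≈ 7.0358e+7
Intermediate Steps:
T = -36673/3 (T = -⅓*36673 = -36673/3 ≈ -12224.)
(T + 26642)*(k(9) + 5016) = (-36673/3 + 26642)*(-136 + 5016) = (43253/3)*4880 = 211074640/3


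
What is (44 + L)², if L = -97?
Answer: 2809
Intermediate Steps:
(44 + L)² = (44 - 97)² = (-53)² = 2809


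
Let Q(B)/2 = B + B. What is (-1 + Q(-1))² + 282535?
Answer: 282560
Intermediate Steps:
Q(B) = 4*B (Q(B) = 2*(B + B) = 2*(2*B) = 4*B)
(-1 + Q(-1))² + 282535 = (-1 + 4*(-1))² + 282535 = (-1 - 4)² + 282535 = (-5)² + 282535 = 25 + 282535 = 282560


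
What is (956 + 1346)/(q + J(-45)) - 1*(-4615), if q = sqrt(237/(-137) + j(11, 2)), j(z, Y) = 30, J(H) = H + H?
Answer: 1691669315/368609 - 2302*sqrt(530601)/1105827 ≈ 4587.8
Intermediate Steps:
J(H) = 2*H
q = sqrt(530601)/137 (q = sqrt(237/(-137) + 30) = sqrt(237*(-1/137) + 30) = sqrt(-237/137 + 30) = sqrt(3873/137) = sqrt(530601)/137 ≈ 5.3170)
(956 + 1346)/(q + J(-45)) - 1*(-4615) = (956 + 1346)/(sqrt(530601)/137 + 2*(-45)) - 1*(-4615) = 2302/(sqrt(530601)/137 - 90) + 4615 = 2302/(-90 + sqrt(530601)/137) + 4615 = 4615 + 2302/(-90 + sqrt(530601)/137)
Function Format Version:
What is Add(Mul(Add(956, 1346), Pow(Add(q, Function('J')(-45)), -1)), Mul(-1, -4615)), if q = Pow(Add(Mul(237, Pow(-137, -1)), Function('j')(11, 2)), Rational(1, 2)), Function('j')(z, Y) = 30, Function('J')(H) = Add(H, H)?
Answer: Add(Rational(1691669315, 368609), Mul(Rational(-2302, 1105827), Pow(530601, Rational(1, 2)))) ≈ 4587.8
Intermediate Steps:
Function('J')(H) = Mul(2, H)
q = Mul(Rational(1, 137), Pow(530601, Rational(1, 2))) (q = Pow(Add(Mul(237, Pow(-137, -1)), 30), Rational(1, 2)) = Pow(Add(Mul(237, Rational(-1, 137)), 30), Rational(1, 2)) = Pow(Add(Rational(-237, 137), 30), Rational(1, 2)) = Pow(Rational(3873, 137), Rational(1, 2)) = Mul(Rational(1, 137), Pow(530601, Rational(1, 2))) ≈ 5.3170)
Add(Mul(Add(956, 1346), Pow(Add(q, Function('J')(-45)), -1)), Mul(-1, -4615)) = Add(Mul(Add(956, 1346), Pow(Add(Mul(Rational(1, 137), Pow(530601, Rational(1, 2))), Mul(2, -45)), -1)), Mul(-1, -4615)) = Add(Mul(2302, Pow(Add(Mul(Rational(1, 137), Pow(530601, Rational(1, 2))), -90), -1)), 4615) = Add(Mul(2302, Pow(Add(-90, Mul(Rational(1, 137), Pow(530601, Rational(1, 2)))), -1)), 4615) = Add(4615, Mul(2302, Pow(Add(-90, Mul(Rational(1, 137), Pow(530601, Rational(1, 2)))), -1)))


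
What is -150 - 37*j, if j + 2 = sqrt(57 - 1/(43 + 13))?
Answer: -76 - 37*sqrt(44674)/28 ≈ -355.30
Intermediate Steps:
j = -2 + sqrt(44674)/28 (j = -2 + sqrt(57 - 1/(43 + 13)) = -2 + sqrt(57 - 1/56) = -2 + sqrt(3191/56) = -2 + sqrt(44674)/28 ≈ 5.5487)
-150 - 37*j = -150 - 37*(-2 + sqrt(44674)/28) = -150 + (74 - 37*sqrt(44674)/28) = -76 - 37*sqrt(44674)/28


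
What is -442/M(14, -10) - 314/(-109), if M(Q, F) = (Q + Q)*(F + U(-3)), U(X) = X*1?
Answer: 6249/1526 ≈ 4.0950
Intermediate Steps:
U(X) = X
M(Q, F) = 2*Q*(-3 + F) (M(Q, F) = (Q + Q)*(F - 3) = (2*Q)*(-3 + F) = 2*Q*(-3 + F))
-442/M(14, -10) - 314/(-109) = -442*1/(28*(-3 - 10)) - 314/(-109) = -442/(2*14*(-13)) - 314*(-1/109) = -442/(-364) + 314/109 = -442*(-1/364) + 314/109 = 17/14 + 314/109 = 6249/1526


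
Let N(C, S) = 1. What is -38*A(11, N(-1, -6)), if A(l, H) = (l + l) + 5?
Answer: -1026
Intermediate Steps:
A(l, H) = 5 + 2*l (A(l, H) = 2*l + 5 = 5 + 2*l)
-38*A(11, N(-1, -6)) = -38*(5 + 2*11) = -38*(5 + 22) = -38*27 = -1026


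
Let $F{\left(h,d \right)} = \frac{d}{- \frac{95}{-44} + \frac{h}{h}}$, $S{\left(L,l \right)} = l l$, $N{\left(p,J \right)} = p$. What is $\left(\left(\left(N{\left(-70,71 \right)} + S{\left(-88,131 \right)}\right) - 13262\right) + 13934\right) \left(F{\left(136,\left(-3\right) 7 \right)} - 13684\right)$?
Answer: $- \frac{33802989000}{139} \approx -2.4319 \cdot 10^{8}$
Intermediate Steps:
$S{\left(L,l \right)} = l^{2}$
$F{\left(h,d \right)} = \frac{44 d}{139}$ ($F{\left(h,d \right)} = \frac{d}{\left(-95\right) \left(- \frac{1}{44}\right) + 1} = \frac{d}{\frac{95}{44} + 1} = \frac{d}{\frac{139}{44}} = d \frac{44}{139} = \frac{44 d}{139}$)
$\left(\left(\left(N{\left(-70,71 \right)} + S{\left(-88,131 \right)}\right) - 13262\right) + 13934\right) \left(F{\left(136,\left(-3\right) 7 \right)} - 13684\right) = \left(\left(\left(-70 + 131^{2}\right) - 13262\right) + 13934\right) \left(\frac{44 \left(\left(-3\right) 7\right)}{139} - 13684\right) = \left(\left(\left(-70 + 17161\right) - 13262\right) + 13934\right) \left(\frac{44}{139} \left(-21\right) - 13684\right) = \left(\left(17091 - 13262\right) + 13934\right) \left(- \frac{924}{139} - 13684\right) = \left(3829 + 13934\right) \left(- \frac{1903000}{139}\right) = 17763 \left(- \frac{1903000}{139}\right) = - \frac{33802989000}{139}$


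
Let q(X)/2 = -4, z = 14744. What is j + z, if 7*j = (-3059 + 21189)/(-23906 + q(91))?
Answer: 176292713/11957 ≈ 14744.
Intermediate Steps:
q(X) = -8 (q(X) = 2*(-4) = -8)
j = -1295/11957 (j = ((-3059 + 21189)/(-23906 - 8))/7 = (18130/(-23914))/7 = (18130*(-1/23914))/7 = (⅐)*(-9065/11957) = -1295/11957 ≈ -0.10830)
j + z = -1295/11957 + 14744 = 176292713/11957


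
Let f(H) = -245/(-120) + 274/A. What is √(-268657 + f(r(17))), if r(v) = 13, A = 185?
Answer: I*√1324031797290/2220 ≈ 518.32*I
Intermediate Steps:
f(H) = 15641/4440 (f(H) = -245/(-120) + 274/185 = -245*(-1/120) + 274*(1/185) = 49/24 + 274/185 = 15641/4440)
√(-268657 + f(r(17))) = √(-268657 + 15641/4440) = √(-1192821439/4440) = I*√1324031797290/2220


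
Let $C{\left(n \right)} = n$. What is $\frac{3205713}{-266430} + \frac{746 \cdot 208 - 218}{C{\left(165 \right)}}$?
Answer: $\frac{905653019}{976910} \approx 927.06$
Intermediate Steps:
$\frac{3205713}{-266430} + \frac{746 \cdot 208 - 218}{C{\left(165 \right)}} = \frac{3205713}{-266430} + \frac{746 \cdot 208 - 218}{165} = 3205713 \left(- \frac{1}{266430}\right) + \left(155168 - 218\right) \frac{1}{165} = - \frac{1068571}{88810} + 154950 \cdot \frac{1}{165} = - \frac{1068571}{88810} + \frac{10330}{11} = \frac{905653019}{976910}$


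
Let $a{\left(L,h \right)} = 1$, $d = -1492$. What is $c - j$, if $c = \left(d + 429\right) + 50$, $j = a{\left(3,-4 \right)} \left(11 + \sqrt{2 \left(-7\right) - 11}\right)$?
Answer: $-1024 - 5 i \approx -1024.0 - 5.0 i$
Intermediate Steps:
$j = 11 + 5 i$ ($j = 1 \left(11 + \sqrt{2 \left(-7\right) - 11}\right) = 1 \left(11 + \sqrt{-14 - 11}\right) = 1 \left(11 + \sqrt{-25}\right) = 1 \left(11 + 5 i\right) = 11 + 5 i \approx 11.0 + 5.0 i$)
$c = -1013$ ($c = \left(-1492 + 429\right) + 50 = -1063 + 50 = -1013$)
$c - j = -1013 - \left(11 + 5 i\right) = -1024 - 5 i$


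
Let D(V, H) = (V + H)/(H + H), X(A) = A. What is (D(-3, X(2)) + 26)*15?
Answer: 1545/4 ≈ 386.25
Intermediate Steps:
D(V, H) = (H + V)/(2*H) (D(V, H) = (H + V)/((2*H)) = (H + V)*(1/(2*H)) = (H + V)/(2*H))
(D(-3, X(2)) + 26)*15 = ((½)*(2 - 3)/2 + 26)*15 = ((½)*(½)*(-1) + 26)*15 = (-¼ + 26)*15 = (103/4)*15 = 1545/4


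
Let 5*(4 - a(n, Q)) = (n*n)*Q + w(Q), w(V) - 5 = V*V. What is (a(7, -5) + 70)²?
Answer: 13689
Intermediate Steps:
w(V) = 5 + V² (w(V) = 5 + V*V = 5 + V²)
a(n, Q) = 3 - Q²/5 - Q*n²/5 (a(n, Q) = 4 - ((n*n)*Q + (5 + Q²))/5 = 4 - (n²*Q + (5 + Q²))/5 = 4 - (Q*n² + (5 + Q²))/5 = 4 - (5 + Q² + Q*n²)/5 = 4 + (-1 - Q²/5 - Q*n²/5) = 3 - Q²/5 - Q*n²/5)
(a(7, -5) + 70)² = ((3 - ⅕*(-5)² - ⅕*(-5)*7²) + 70)² = ((3 - ⅕*25 - ⅕*(-5)*49) + 70)² = ((3 - 5 + 49) + 70)² = (47 + 70)² = 117² = 13689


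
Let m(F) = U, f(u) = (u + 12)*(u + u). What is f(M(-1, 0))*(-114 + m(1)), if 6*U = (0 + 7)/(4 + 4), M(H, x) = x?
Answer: 0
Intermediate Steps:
f(u) = 2*u*(12 + u) (f(u) = (12 + u)*(2*u) = 2*u*(12 + u))
U = 7/48 (U = ((0 + 7)/(4 + 4))/6 = (7/8)/6 = (7*(1/8))/6 = (1/6)*(7/8) = 7/48 ≈ 0.14583)
m(F) = 7/48
f(M(-1, 0))*(-114 + m(1)) = (2*0*(12 + 0))*(-114 + 7/48) = (2*0*12)*(-5465/48) = 0*(-5465/48) = 0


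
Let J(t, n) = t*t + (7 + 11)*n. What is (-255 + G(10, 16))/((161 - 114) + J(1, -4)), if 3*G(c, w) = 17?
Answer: 187/18 ≈ 10.389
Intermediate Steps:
G(c, w) = 17/3 (G(c, w) = (1/3)*17 = 17/3)
J(t, n) = t**2 + 18*n
(-255 + G(10, 16))/((161 - 114) + J(1, -4)) = (-255 + 17/3)/((161 - 114) + (1**2 + 18*(-4))) = -748/(3*(47 + (1 - 72))) = -748/(3*(47 - 71)) = -748/3/(-24) = -748/3*(-1/24) = 187/18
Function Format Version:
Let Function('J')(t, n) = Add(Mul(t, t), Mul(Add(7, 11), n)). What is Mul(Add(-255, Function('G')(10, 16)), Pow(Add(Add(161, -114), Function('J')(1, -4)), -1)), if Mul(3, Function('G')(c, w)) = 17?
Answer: Rational(187, 18) ≈ 10.389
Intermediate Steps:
Function('G')(c, w) = Rational(17, 3) (Function('G')(c, w) = Mul(Rational(1, 3), 17) = Rational(17, 3))
Function('J')(t, n) = Add(Pow(t, 2), Mul(18, n))
Mul(Add(-255, Function('G')(10, 16)), Pow(Add(Add(161, -114), Function('J')(1, -4)), -1)) = Mul(Add(-255, Rational(17, 3)), Pow(Add(Add(161, -114), Add(Pow(1, 2), Mul(18, -4))), -1)) = Mul(Rational(-748, 3), Pow(Add(47, Add(1, -72)), -1)) = Mul(Rational(-748, 3), Pow(Add(47, -71), -1)) = Mul(Rational(-748, 3), Pow(-24, -1)) = Mul(Rational(-748, 3), Rational(-1, 24)) = Rational(187, 18)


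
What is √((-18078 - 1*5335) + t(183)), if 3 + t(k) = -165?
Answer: I*√23581 ≈ 153.56*I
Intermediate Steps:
t(k) = -168 (t(k) = -3 - 165 = -168)
√((-18078 - 1*5335) + t(183)) = √((-18078 - 1*5335) - 168) = √((-18078 - 5335) - 168) = √(-23413 - 168) = √(-23581) = I*√23581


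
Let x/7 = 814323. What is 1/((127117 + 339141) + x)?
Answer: 1/6166519 ≈ 1.6217e-7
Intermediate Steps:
x = 5700261 (x = 7*814323 = 5700261)
1/((127117 + 339141) + x) = 1/((127117 + 339141) + 5700261) = 1/(466258 + 5700261) = 1/6166519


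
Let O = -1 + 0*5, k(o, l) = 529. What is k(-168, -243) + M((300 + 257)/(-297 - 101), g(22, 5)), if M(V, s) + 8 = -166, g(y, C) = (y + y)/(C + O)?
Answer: 355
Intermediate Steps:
O = -1 (O = -1 + 0 = -1)
g(y, C) = 2*y/(-1 + C) (g(y, C) = (y + y)/(C - 1) = (2*y)/(-1 + C) = 2*y/(-1 + C))
M(V, s) = -174 (M(V, s) = -8 - 166 = -174)
k(-168, -243) + M((300 + 257)/(-297 - 101), g(22, 5)) = 529 - 174 = 355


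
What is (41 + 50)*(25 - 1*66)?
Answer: -3731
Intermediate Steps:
(41 + 50)*(25 - 1*66) = 91*(25 - 66) = 91*(-41) = -3731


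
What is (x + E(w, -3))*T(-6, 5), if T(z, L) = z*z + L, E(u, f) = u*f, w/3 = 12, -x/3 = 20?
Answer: -6888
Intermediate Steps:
x = -60 (x = -3*20 = -60)
w = 36 (w = 3*12 = 36)
E(u, f) = f*u
T(z, L) = L + z**2 (T(z, L) = z**2 + L = L + z**2)
(x + E(w, -3))*T(-6, 5) = (-60 - 3*36)*(5 + (-6)**2) = (-60 - 108)*(5 + 36) = -168*41 = -6888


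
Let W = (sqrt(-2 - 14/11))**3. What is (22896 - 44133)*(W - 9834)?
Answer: 208844658 + 4587192*I*sqrt(11)/121 ≈ 2.0884e+8 + 1.2574e+5*I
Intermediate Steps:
W = -216*I*sqrt(11)/121 (W = (sqrt(-2 - 14*1/11))**3 = (sqrt(-2 - 14/11))**3 = (sqrt(-36/11))**3 = (6*I*sqrt(11)/11)**3 = -216*I*sqrt(11)/121 ≈ -5.9206*I)
(22896 - 44133)*(W - 9834) = (22896 - 44133)*(-216*I*sqrt(11)/121 - 9834) = -21237*(-9834 - 216*I*sqrt(11)/121) = 208844658 + 4587192*I*sqrt(11)/121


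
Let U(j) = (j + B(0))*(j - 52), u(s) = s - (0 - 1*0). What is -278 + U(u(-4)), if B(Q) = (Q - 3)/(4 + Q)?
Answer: -12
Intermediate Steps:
u(s) = s (u(s) = s - (0 + 0) = s - 1*0 = s + 0 = s)
B(Q) = (-3 + Q)/(4 + Q)
U(j) = (-52 + j)*(-3/4 + j) (U(j) = (j + (-3 + 0)/(4 + 0))*(j - 52) = (j - 3/4)*(-52 + j) = (-3/4 + j)*(-52 + j) = (-52 + j)*(-3/4 + j))
-278 + U(u(-4)) = -278 + (39 + (-4)**2 - 211/4*(-4)) = -278 + (39 + 16 + 211) = -278 + 266 = -12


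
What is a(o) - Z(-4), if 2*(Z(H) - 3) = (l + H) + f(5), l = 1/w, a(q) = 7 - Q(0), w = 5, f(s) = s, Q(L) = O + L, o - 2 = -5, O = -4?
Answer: 37/5 ≈ 7.4000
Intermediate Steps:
o = -3 (o = 2 - 5 = -3)
Q(L) = -4 + L
a(q) = 11 (a(q) = 7 - (-4 + 0) = 7 - 1*(-4) = 7 + 4 = 11)
l = ⅕ (l = 1/5 = ⅕ ≈ 0.20000)
Z(H) = 28/5 + H/2 (Z(H) = 3 + ((⅕ + H) + 5)/2 = 3 + (26/5 + H)/2 = 3 + (13/5 + H/2) = 28/5 + H/2)
a(o) - Z(-4) = 11 - (28/5 + (½)*(-4)) = 11 - (28/5 - 2) = 11 - 1*18/5 = 11 - 18/5 = 37/5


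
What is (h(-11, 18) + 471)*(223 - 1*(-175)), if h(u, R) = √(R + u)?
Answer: 187458 + 398*√7 ≈ 1.8851e+5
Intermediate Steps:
(h(-11, 18) + 471)*(223 - 1*(-175)) = (√(18 - 11) + 471)*(223 - 1*(-175)) = (√7 + 471)*(223 + 175) = (471 + √7)*398 = 187458 + 398*√7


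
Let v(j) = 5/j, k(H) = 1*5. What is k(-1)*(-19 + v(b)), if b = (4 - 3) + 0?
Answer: -70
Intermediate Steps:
k(H) = 5
b = 1 (b = 1 + 0 = 1)
k(-1)*(-19 + v(b)) = 5*(-19 + 5/1) = 5*(-19 + 5*1) = 5*(-19 + 5) = 5*(-14) = -70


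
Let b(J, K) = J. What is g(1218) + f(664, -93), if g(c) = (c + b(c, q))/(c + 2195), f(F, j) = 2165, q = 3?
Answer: 7391581/3413 ≈ 2165.7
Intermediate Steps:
g(c) = 2*c/(2195 + c) (g(c) = (c + c)/(c + 2195) = (2*c)/(2195 + c) = 2*c/(2195 + c))
g(1218) + f(664, -93) = 2*1218/(2195 + 1218) + 2165 = 2*1218/3413 + 2165 = 2*1218*(1/3413) + 2165 = 2436/3413 + 2165 = 7391581/3413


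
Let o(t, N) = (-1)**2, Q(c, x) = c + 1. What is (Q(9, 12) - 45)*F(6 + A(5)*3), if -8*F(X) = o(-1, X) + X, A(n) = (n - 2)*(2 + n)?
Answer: 1225/4 ≈ 306.25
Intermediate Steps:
A(n) = (-2 + n)*(2 + n)
Q(c, x) = 1 + c
o(t, N) = 1
F(X) = -1/8 - X/8 (F(X) = -(1 + X)/8 = -1/8 - X/8)
(Q(9, 12) - 45)*F(6 + A(5)*3) = ((1 + 9) - 45)*(-1/8 - (6 + (-4 + 5**2)*3)/8) = (10 - 45)*(-1/8 - (6 + (-4 + 25)*3)/8) = -35*(-1/8 - (6 + 21*3)/8) = -35*(-1/8 - (6 + 63)/8) = -35*(-1/8 - 1/8*69) = -35*(-1/8 - 69/8) = -35*(-35/4) = 1225/4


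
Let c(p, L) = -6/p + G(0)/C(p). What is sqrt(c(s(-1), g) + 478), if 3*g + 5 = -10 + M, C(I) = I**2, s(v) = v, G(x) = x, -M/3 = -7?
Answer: 22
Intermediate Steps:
M = 21 (M = -3*(-7) = 21)
g = 2 (g = -5/3 + (-10 + 21)/3 = -5/3 + (1/3)*11 = -5/3 + 11/3 = 2)
c(p, L) = -6/p (c(p, L) = -6/p + 0/(p**2) = -6/p + 0/p**2 = -6/p + 0 = -6/p)
sqrt(c(s(-1), g) + 478) = sqrt(-6/(-1) + 478) = sqrt(-6*(-1) + 478) = sqrt(6 + 478) = sqrt(484) = 22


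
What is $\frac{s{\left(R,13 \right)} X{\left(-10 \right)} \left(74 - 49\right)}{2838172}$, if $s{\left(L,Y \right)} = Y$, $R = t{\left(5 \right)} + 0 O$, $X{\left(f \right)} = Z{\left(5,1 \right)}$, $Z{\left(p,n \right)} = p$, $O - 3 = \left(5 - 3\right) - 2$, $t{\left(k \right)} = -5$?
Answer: $\frac{1625}{2838172} \approx 0.00057255$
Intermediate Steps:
$O = 3$ ($O = 3 + \left(\left(5 - 3\right) - 2\right) = 3 + \left(2 - 2\right) = 3 + 0 = 3$)
$X{\left(f \right)} = 5$
$R = -5$ ($R = -5 + 0 \cdot 3 = -5 + 0 = -5$)
$\frac{s{\left(R,13 \right)} X{\left(-10 \right)} \left(74 - 49\right)}{2838172} = \frac{13 \cdot 5 \left(74 - 49\right)}{2838172} = 65 \cdot 25 \cdot \frac{1}{2838172} = 1625 \cdot \frac{1}{2838172} = \frac{1625}{2838172}$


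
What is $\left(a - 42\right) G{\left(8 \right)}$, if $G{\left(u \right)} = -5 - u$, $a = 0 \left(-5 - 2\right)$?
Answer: $546$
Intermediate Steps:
$a = 0$ ($a = 0 \left(-7\right) = 0$)
$\left(a - 42\right) G{\left(8 \right)} = \left(0 - 42\right) \left(-5 - 8\right) = - 42 \left(-5 - 8\right) = \left(-42\right) \left(-13\right) = 546$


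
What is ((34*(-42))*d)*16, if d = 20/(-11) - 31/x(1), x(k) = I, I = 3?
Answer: 3054016/11 ≈ 2.7764e+5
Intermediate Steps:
x(k) = 3
d = -401/33 (d = 20/(-11) - 31/3 = 20*(-1/11) - 31*⅓ = -20/11 - 31/3 = -401/33 ≈ -12.152)
((34*(-42))*d)*16 = ((34*(-42))*(-401/33))*16 = -1428*(-401/33)*16 = (190876/11)*16 = 3054016/11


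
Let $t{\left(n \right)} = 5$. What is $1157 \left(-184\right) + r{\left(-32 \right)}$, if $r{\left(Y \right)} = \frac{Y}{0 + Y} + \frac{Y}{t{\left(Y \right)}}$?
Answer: $- \frac{1064467}{5} \approx -2.1289 \cdot 10^{5}$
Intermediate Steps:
$r{\left(Y \right)} = 1 + \frac{Y}{5}$ ($r{\left(Y \right)} = \frac{Y}{0 + Y} + \frac{Y}{5} = \frac{Y}{Y} + Y \frac{1}{5} = 1 + \frac{Y}{5}$)
$1157 \left(-184\right) + r{\left(-32 \right)} = 1157 \left(-184\right) + \left(1 + \frac{1}{5} \left(-32\right)\right) = -212888 + \left(1 - \frac{32}{5}\right) = -212888 - \frac{27}{5} = - \frac{1064467}{5}$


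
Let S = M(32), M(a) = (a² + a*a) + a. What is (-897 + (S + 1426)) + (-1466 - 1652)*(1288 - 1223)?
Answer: -200061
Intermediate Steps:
M(a) = a + 2*a² (M(a) = (a² + a²) + a = 2*a² + a = a + 2*a²)
S = 2080 (S = 32*(1 + 2*32) = 32*(1 + 64) = 32*65 = 2080)
(-897 + (S + 1426)) + (-1466 - 1652)*(1288 - 1223) = (-897 + (2080 + 1426)) + (-1466 - 1652)*(1288 - 1223) = (-897 + 3506) - 3118*65 = 2609 - 202670 = -200061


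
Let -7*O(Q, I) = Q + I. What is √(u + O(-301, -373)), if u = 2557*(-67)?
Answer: I*√8389913/7 ≈ 413.79*I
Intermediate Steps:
u = -171319
O(Q, I) = -I/7 - Q/7 (O(Q, I) = -(Q + I)/7 = -(I + Q)/7 = -I/7 - Q/7)
√(u + O(-301, -373)) = √(-171319 + (-⅐*(-373) - ⅐*(-301))) = √(-171319 + (373/7 + 43)) = √(-171319 + 674/7) = √(-1198559/7) = I*√8389913/7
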